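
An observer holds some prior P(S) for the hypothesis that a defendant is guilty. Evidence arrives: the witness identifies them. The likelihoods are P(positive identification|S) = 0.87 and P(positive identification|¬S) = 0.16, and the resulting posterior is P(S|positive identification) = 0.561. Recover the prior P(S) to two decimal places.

In odds form, posterior odds = prior odds × likelihood ratio, so prior odds = posterior odds ÷ LR.
Posterior odds = 0.561/(1−0.561) = 1.2779. LR = 0.87/0.16 = 5.4375.
Prior odds = 1.2779/5.4375 = 0.2350, so P(S) = 0.2350/(1+0.2350) ≈ 0.19.

P(S) = 0.19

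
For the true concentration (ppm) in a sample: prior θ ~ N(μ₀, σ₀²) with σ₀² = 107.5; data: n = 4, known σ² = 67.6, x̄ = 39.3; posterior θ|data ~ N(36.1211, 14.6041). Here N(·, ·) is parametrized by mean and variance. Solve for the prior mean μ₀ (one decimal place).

The posterior mean is a precision-weighted average: μ_n = (τ₀μ₀ + τ_data·x̄)/(τ₀+τ_data), with τ₀=1/σ₀² and τ_data=n/σ².
Here τ₀ = 1/107.5 = 0.009302 and τ_data = 4/67.6 = 0.059172, so τ_n = 0.068474.
Rearranging for μ₀: μ₀ = (μ_n·τ_n − τ_data·x̄)/τ₀ = (36.1211·0.068474 − 0.059172·39.3) / 0.009302 = 0.147897/0.009302 ≈ 15.9.

μ₀ = 15.9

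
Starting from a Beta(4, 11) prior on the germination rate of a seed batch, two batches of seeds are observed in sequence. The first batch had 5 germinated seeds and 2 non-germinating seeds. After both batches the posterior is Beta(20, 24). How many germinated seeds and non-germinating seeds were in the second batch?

Sequential conjugate updates are equivalent to a single update on the pooled data, so total successes = posterior α − prior α and total failures = posterior β − prior β.
Total across both batches: 20−4=16 germinated seeds, 24−11=13 non-germinating seeds.
Subtract the first batch: 16−5=11 germinated seeds and 13−2=11 non-germinating seeds.

11 germinated seeds and 11 non-germinating seeds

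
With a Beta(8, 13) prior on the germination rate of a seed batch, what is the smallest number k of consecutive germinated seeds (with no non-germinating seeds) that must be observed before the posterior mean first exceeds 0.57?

k = 10

After k germinated seeds and 0 non-germinating seeds the posterior is Beta(8+k, 13), with mean (8+k)/(8+13+k).
Set (8+k)/(21+k) > 0.57 and solve: k > (0.57·21 − 8)/(1 − 0.57) = 9.233.
The smallest integer exceeding 9.233 is 10, and checking k=10: (18)/(31) = 0.5806 > 0.57.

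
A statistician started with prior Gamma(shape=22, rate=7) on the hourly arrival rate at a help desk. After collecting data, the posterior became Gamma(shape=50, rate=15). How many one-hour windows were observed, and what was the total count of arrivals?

A Gamma(α, β) prior (rate parametrization) on a Poisson rate with n observations summing to S gives posterior Gamma(α+S, β+n).
Matching: Σxᵢ = 50 − 22 = 28 and n = 15 − 7 = 8.

n = 8 one-hour windows with total 28 arrivals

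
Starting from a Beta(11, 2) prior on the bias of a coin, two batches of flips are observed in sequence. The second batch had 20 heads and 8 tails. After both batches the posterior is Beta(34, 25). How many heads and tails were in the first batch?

3 heads and 15 tails

Because Beta–binomial updating is additive in the counts, the combined data contributed (α_post−α_prior, β_post−β_prior) successes and failures.
Total across both batches: 34−11=23 heads, 25−2=23 tails.
Subtract the second batch: 23−20=3 heads and 23−8=15 tails.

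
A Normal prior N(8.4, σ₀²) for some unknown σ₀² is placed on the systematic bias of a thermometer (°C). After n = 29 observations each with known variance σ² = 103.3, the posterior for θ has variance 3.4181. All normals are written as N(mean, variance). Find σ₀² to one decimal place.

σ₀² = 84.6

Posterior precision equals prior precision plus data precision: 1/σ_n² = 1/σ₀² + n/σ².
So 1/σ₀² = 1/3.4181 − 29/103.3 = 0.292560 − 0.280736 = 0.011824.
Hence σ₀² = 1/0.011824 ≈ 84.6.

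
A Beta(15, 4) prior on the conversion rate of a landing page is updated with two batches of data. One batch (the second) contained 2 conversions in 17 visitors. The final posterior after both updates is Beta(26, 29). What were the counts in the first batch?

Because Beta–binomial updating is additive in the counts, the combined data contributed (α_post−α_prior, β_post−β_prior) successes and failures.
Total across both batches: 26−15=11 conversions, 29−4=25 bounces.
Subtract the second batch: 11−2=9 conversions and 25−15=10 bounces.

9 conversions and 10 bounces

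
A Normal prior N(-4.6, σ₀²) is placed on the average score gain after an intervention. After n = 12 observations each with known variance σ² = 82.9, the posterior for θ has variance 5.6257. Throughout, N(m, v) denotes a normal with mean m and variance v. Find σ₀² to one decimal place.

σ₀² = 30.3

Posterior precision equals prior precision plus data precision: 1/σ_n² = 1/σ₀² + n/σ².
So 1/σ₀² = 1/5.6257 − 12/82.9 = 0.177756 − 0.144753 = 0.033003.
Hence σ₀² = 1/0.033003 ≈ 30.3.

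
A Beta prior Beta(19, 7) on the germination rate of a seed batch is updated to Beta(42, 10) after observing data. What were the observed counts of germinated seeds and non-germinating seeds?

23 germinated seeds and 3 non-germinating seeds

Beta is conjugate to the binomial likelihood: posterior = Beta(α+s, β+f).
Match parameters: s=42−19=23, f=10−7=3.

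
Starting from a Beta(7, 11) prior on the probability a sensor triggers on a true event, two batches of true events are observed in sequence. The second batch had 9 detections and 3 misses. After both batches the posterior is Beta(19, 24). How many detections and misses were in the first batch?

Sequential conjugate updates are equivalent to a single update on the pooled data, so total successes = posterior α − prior α and total failures = posterior β − prior β.
Total across both batches: 19−7=12 detections, 24−11=13 misses.
Subtract the second batch: 12−9=3 detections and 13−3=10 misses.

3 detections and 10 misses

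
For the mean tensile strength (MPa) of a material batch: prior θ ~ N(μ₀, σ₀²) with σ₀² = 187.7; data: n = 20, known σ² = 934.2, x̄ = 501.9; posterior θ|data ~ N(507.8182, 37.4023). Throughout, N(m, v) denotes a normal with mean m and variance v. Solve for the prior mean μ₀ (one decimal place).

μ₀ = 531.6

The posterior mean is a precision-weighted average: μ_n = (τ₀μ₀ + τ_data·x̄)/(τ₀+τ_data), with τ₀=1/σ₀² and τ_data=n/σ².
Here τ₀ = 1/187.7 = 0.005328 and τ_data = 20/934.2 = 0.021409, so τ_n = 0.026737.
Rearranging for μ₀: μ₀ = (μ_n·τ_n − τ_data·x̄)/τ₀ = (507.8182·0.026737 − 0.021409·501.9) / 0.005328 = 2.832358/0.005328 ≈ 531.6.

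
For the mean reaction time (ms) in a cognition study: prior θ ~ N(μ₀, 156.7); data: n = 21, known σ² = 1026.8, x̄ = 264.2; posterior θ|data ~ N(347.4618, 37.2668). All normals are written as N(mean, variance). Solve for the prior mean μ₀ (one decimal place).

The posterior mean is a precision-weighted average: μ_n = (τ₀μ₀ + τ_data·x̄)/(τ₀+τ_data), with τ₀=1/σ₀² and τ_data=n/σ².
Here τ₀ = 1/156.7 = 0.006382 and τ_data = 21/1026.8 = 0.020452, so τ_n = 0.026834.
Rearranging for μ₀: μ₀ = (μ_n·τ_n − τ_data·x̄)/τ₀ = (347.4618·0.026834 − 0.020452·264.2) / 0.006382 = 3.920372/0.006382 ≈ 614.3.

μ₀ = 614.3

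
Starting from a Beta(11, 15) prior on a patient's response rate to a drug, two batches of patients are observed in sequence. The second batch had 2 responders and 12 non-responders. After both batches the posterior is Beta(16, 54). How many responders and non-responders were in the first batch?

3 responders and 27 non-responders

Because Beta–binomial updating is additive in the counts, the combined data contributed (α_post−α_prior, β_post−β_prior) successes and failures.
Total across both batches: 16−11=5 responders, 54−15=39 non-responders.
Subtract the second batch: 5−2=3 responders and 39−12=27 non-responders.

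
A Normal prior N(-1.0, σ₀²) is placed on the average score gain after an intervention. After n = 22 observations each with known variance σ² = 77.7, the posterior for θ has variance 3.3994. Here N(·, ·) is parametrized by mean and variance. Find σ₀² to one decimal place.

For the Normal–Normal model with known σ², precisions add: τ_n = τ₀ + n/σ².
So 1/σ₀² = 1/3.3994 − 22/77.7 = 0.294170 − 0.283140 = 0.011030.
Hence σ₀² = 1/0.011030 ≈ 90.7.

σ₀² = 90.7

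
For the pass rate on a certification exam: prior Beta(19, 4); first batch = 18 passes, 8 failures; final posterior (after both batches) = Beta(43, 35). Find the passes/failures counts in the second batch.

Because Beta–binomial updating is additive in the counts, the combined data contributed (α_post−α_prior, β_post−β_prior) successes and failures.
Total across both batches: 43−19=24 passes, 35−4=31 failures.
Subtract the first batch: 24−18=6 passes and 31−8=23 failures.

6 passes and 23 failures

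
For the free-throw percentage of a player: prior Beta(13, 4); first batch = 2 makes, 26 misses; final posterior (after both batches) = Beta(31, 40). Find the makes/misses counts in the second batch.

16 makes and 10 misses

Because Beta–binomial updating is additive in the counts, the combined data contributed (α_post−α_prior, β_post−β_prior) successes and failures.
Total across both batches: 31−13=18 makes, 40−4=36 misses.
Subtract the first batch: 18−2=16 makes and 36−26=10 misses.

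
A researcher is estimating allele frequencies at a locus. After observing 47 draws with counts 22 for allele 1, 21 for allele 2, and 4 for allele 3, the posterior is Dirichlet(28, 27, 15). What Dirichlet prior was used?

Dirichlet(6, 6, 11)

For a Dirichlet(α) prior with multinomial counts c, the posterior is Dirichlet(α + c) componentwise.
Subtract each count from the matching posterior parameter: 28−22=6, 27−21=6, 15−4=11.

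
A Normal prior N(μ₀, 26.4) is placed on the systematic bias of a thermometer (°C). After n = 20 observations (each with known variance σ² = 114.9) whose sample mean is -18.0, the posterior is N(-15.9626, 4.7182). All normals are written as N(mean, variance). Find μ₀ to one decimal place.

The posterior mean is a precision-weighted average: μ_n = (τ₀μ₀ + τ_data·x̄)/(τ₀+τ_data), with τ₀=1/σ₀² and τ_data=n/σ².
Here τ₀ = 1/26.4 = 0.037879 and τ_data = 20/114.9 = 0.174064, so τ_n = 0.211943.
Rearranging for μ₀: μ₀ = (μ_n·τ_n − τ_data·x̄)/τ₀ = (-15.9626·0.211943 − 0.174064·-18.0) / 0.037879 = -0.250009/0.037879 ≈ -6.6.

μ₀ = -6.6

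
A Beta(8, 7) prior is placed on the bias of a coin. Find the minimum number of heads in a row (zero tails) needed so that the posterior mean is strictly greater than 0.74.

After k heads and 0 tails the posterior is Beta(8+k, 7), with mean (8+k)/(8+7+k).
Set (8+k)/(15+k) > 0.74 and solve: k > (0.74·15 − 8)/(1 − 0.74) = 11.923.
The smallest integer exceeding 11.923 is 12, and checking k=12: (20)/(27) = 0.7407 > 0.74.

k = 12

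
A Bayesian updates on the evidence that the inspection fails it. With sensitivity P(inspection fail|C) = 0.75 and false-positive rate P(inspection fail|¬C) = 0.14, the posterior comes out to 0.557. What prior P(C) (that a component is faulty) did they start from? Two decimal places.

P(C) = 0.19

In odds form, posterior odds = prior odds × likelihood ratio, so prior odds = posterior odds ÷ LR.
Posterior odds = 0.557/(1−0.557) = 1.2573. LR = 0.75/0.14 = 5.3571.
Prior odds = 1.2573/5.3571 = 0.2347, so P(C) = 0.2347/(1+0.2347) ≈ 0.19.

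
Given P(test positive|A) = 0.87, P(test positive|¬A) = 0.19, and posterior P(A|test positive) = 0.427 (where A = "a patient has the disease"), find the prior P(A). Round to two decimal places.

In odds form, posterior odds = prior odds × likelihood ratio, so prior odds = posterior odds ÷ LR.
Posterior odds = 0.427/(1−0.427) = 0.7452. LR = 0.87/0.19 = 4.5789.
Prior odds = 0.7452/4.5789 = 0.1627, so P(A) = 0.1627/(1+0.1627) ≈ 0.14.

P(A) = 0.14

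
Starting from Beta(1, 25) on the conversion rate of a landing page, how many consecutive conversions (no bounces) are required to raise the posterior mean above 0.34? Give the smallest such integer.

k = 12

After k conversions and 0 bounces the posterior is Beta(1+k, 25), with mean (1+k)/(1+25+k).
Set (1+k)/(26+k) > 0.34 and solve: k > (0.34·26 − 1)/(1 − 0.34) = 11.879.
The smallest integer exceeding 11.879 is 12, and checking k=12: (13)/(38) = 0.3421 > 0.34.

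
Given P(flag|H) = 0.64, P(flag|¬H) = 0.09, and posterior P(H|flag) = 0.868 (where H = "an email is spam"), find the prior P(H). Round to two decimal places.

P(H) = 0.48

Bayes' rule in odds form gives O(H|E) = O(H)·[P(E|H)/P(E|¬H)], hence O(H) = O(H|E)/LR.
Posterior odds = 0.868/(1−0.868) = 6.5758. LR = 0.64/0.09 = 7.1111.
Prior odds = 6.5758/7.1111 = 0.9247, so P(H) = 0.9247/(1+0.9247) ≈ 0.48.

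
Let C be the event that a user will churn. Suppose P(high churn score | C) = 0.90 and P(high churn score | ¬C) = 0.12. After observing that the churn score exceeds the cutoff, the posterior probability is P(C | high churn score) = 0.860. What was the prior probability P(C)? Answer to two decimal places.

P(C) = 0.45

Bayes' rule in odds form gives O(C|E) = O(C)·[P(E|C)/P(E|¬C)], hence O(C) = O(C|E)/LR.
Posterior odds = 0.860/(1−0.860) = 6.1429. LR = 0.90/0.12 = 7.5000.
Prior odds = 6.1429/7.5000 = 0.8191, so P(C) = 0.8191/(1+0.8191) ≈ 0.45.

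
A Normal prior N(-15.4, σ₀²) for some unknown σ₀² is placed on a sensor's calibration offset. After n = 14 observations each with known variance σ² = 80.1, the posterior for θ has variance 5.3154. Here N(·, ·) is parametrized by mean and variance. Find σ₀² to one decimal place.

σ₀² = 74.9

Posterior precision equals prior precision plus data precision: 1/σ_n² = 1/σ₀² + n/σ².
So 1/σ₀² = 1/5.3154 − 14/80.1 = 0.188133 − 0.174782 = 0.013351.
Hence σ₀² = 1/0.013351 ≈ 74.9.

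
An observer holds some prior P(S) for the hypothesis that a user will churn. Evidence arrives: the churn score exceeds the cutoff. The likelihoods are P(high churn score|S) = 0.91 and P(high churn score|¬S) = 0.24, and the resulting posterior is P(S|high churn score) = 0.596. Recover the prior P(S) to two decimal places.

Bayes' rule in odds form gives O(S|E) = O(S)·[P(E|S)/P(E|¬S)], hence O(S) = O(S|E)/LR.
Posterior odds = 0.596/(1−0.596) = 1.4752. LR = 0.91/0.24 = 3.7917.
Prior odds = 1.4752/3.7917 = 0.3891, so P(S) = 0.3891/(1+0.3891) ≈ 0.28.

P(S) = 0.28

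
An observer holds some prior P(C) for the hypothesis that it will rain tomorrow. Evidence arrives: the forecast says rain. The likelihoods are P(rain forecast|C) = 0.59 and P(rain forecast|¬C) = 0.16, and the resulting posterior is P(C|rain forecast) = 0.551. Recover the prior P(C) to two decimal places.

Bayes' rule in odds form gives O(C|E) = O(C)·[P(E|C)/P(E|¬C)], hence O(C) = O(C|E)/LR.
Posterior odds = 0.551/(1−0.551) = 1.2272. LR = 0.59/0.16 = 3.6875.
Prior odds = 1.2272/3.6875 = 0.3328, so P(C) = 0.3328/(1+0.3328) ≈ 0.25.

P(C) = 0.25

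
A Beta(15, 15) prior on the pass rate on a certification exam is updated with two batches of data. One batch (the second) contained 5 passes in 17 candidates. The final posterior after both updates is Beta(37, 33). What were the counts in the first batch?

17 passes and 6 failures

Because Beta–binomial updating is additive in the counts, the combined data contributed (α_post−α_prior, β_post−β_prior) successes and failures.
Total across both batches: 37−15=22 passes, 33−15=18 failures.
Subtract the second batch: 22−5=17 passes and 18−12=6 failures.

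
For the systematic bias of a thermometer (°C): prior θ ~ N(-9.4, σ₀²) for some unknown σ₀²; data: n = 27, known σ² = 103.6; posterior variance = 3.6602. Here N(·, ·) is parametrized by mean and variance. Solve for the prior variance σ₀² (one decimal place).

Posterior precision equals prior precision plus data precision: 1/σ_n² = 1/σ₀² + n/σ².
So 1/σ₀² = 1/3.6602 − 27/103.6 = 0.273209 − 0.260618 = 0.012591.
Hence σ₀² = 1/0.012591 ≈ 79.4.

σ₀² = 79.4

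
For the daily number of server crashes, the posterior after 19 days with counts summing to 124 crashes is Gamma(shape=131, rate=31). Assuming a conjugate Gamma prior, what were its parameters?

Gamma–Poisson conjugacy: posterior shape = α + Σxᵢ, posterior rate = β + n.
So α = 131 − 124 = 7 and β = 31 − 19 = 12.

Gamma(shape=7, rate=12)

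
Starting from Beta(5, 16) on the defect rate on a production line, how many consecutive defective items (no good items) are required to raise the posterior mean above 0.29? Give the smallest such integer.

k = 2

After k defective items and 0 good items the posterior is Beta(5+k, 16), with mean (5+k)/(5+16+k).
Set (5+k)/(21+k) > 0.29 and solve: k > (0.29·21 − 5)/(1 − 0.29) = 1.535.
The smallest integer exceeding 1.535 is 2.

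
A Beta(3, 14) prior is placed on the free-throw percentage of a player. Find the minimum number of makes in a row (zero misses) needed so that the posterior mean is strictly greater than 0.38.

k = 6

After k makes and 0 misses the posterior is Beta(3+k, 14), with mean (3+k)/(3+14+k).
Set (3+k)/(17+k) > 0.38 and solve: k > (0.38·17 − 3)/(1 − 0.38) = 5.581.
The smallest integer exceeding 5.581 is 6.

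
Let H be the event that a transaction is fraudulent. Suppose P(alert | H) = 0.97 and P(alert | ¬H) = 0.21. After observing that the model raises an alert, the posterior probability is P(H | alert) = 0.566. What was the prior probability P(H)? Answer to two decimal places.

P(H) = 0.22

Bayes' rule in odds form gives O(H|E) = O(H)·[P(E|H)/P(E|¬H)], hence O(H) = O(H|E)/LR.
Posterior odds = 0.566/(1−0.566) = 1.3041. LR = 0.97/0.21 = 4.6190.
Prior odds = 1.3041/4.6190 = 0.2823, so P(H) = 0.2823/(1+0.2823) ≈ 0.22.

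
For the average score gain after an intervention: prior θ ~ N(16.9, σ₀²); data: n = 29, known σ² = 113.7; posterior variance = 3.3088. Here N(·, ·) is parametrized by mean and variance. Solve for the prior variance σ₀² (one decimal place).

For the Normal–Normal model with known σ², precisions add: τ_n = τ₀ + n/σ².
So 1/σ₀² = 1/3.3088 − 29/113.7 = 0.302224 − 0.255057 = 0.047167.
Hence σ₀² = 1/0.047167 ≈ 21.2.

σ₀² = 21.2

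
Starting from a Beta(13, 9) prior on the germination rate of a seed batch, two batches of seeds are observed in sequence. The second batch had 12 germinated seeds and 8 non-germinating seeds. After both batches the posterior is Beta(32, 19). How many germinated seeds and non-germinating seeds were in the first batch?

7 germinated seeds and 2 non-germinating seeds

Sequential conjugate updates are equivalent to a single update on the pooled data, so total successes = posterior α − prior α and total failures = posterior β − prior β.
Total across both batches: 32−13=19 germinated seeds, 19−9=10 non-germinating seeds.
Subtract the second batch: 19−12=7 germinated seeds and 10−8=2 non-germinating seeds.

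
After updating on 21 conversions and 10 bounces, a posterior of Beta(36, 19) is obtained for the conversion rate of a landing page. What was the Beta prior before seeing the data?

Beta(15, 9)

Beta is conjugate to the binomial likelihood: posterior = Beta(a+s, b+f).
So a = 36 − 21 = 15 and b = 19 − 10 = 9.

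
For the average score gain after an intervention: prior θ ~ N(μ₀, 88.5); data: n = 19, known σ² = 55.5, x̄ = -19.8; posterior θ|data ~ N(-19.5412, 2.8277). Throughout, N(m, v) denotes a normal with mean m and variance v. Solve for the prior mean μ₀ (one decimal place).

The posterior mean is a precision-weighted average: μ_n = (τ₀μ₀ + τ_data·x̄)/(τ₀+τ_data), with τ₀=1/σ₀² and τ_data=n/σ².
Here τ₀ = 1/88.5 = 0.011299 and τ_data = 19/55.5 = 0.342342, so τ_n = 0.353641.
Rearranging for μ₀: μ₀ = (μ_n·τ_n − τ_data·x̄)/τ₀ = (-19.5412·0.353641 − 0.342342·-19.8) / 0.011299 = -0.132198/0.011299 ≈ -11.7.

μ₀ = -11.7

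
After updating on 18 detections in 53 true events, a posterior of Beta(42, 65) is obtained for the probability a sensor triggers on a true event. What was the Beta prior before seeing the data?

Beta(24, 30)

Beta is conjugate to the binomial likelihood: posterior = Beta(α+s, β+f).
So α = 42 − 18 = 24 and β = 65 − 35 = 30.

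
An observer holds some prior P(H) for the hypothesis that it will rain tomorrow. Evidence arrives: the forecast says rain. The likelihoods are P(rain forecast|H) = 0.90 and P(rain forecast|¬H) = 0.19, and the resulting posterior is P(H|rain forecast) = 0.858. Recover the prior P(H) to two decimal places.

P(H) = 0.56

Bayes' rule in odds form gives O(H|E) = O(H)·[P(E|H)/P(E|¬H)], hence O(H) = O(H|E)/LR.
Posterior odds = 0.858/(1−0.858) = 6.0423. LR = 0.90/0.19 = 4.7368.
Prior odds = 6.0423/4.7368 = 1.2756, so P(H) = 1.2756/(1+1.2756) ≈ 0.56.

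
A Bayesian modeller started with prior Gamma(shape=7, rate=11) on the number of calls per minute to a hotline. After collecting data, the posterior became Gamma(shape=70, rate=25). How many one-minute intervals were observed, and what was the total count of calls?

A Gamma(α, β) prior (rate parametrization) on a Poisson rate with n observations summing to S gives posterior Gamma(α+S, β+n).
Matching: Σxᵢ = 70 − 7 = 63 and n = 25 − 11 = 14.

n = 14 one-minute intervals with total 63 calls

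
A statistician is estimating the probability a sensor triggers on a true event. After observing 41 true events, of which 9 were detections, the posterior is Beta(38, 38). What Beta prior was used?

A Beta(a, b) prior with s successes and f failures in binomial data gives a Beta(a+s, b+f) posterior.
So a = 38 − 9 = 29 and b = 38 − 32 = 6.

Beta(29, 6)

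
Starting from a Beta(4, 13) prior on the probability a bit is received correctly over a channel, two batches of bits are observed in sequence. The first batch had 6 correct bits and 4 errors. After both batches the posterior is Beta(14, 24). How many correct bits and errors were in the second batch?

Because Beta–binomial updating is additive in the counts, the combined data contributed (α_post−α_prior, β_post−β_prior) successes and failures.
Total across both batches: 14−4=10 correct bits, 24−13=11 errors.
Subtract the first batch: 10−6=4 correct bits and 11−4=7 errors.

4 correct bits and 7 errors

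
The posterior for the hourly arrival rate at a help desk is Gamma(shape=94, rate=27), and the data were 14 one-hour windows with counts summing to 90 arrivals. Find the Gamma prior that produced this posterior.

Gamma(shape=4, rate=13)

A Gamma(α, β) prior (rate parametrization) on a Poisson rate with n observations summing to S gives posterior Gamma(α+S, β+n).
So α = 94 − 90 = 4 and β = 27 − 14 = 13.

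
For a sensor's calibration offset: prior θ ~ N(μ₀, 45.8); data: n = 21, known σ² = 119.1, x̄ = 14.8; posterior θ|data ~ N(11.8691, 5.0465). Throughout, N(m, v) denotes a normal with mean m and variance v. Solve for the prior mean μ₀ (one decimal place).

μ₀ = -11.8

The posterior mean is a precision-weighted average: μ_n = (τ₀μ₀ + τ_data·x̄)/(τ₀+τ_data), with τ₀=1/σ₀² and τ_data=n/σ².
Here τ₀ = 1/45.8 = 0.021834 and τ_data = 21/119.1 = 0.176322, so τ_n = 0.198156.
Rearranging for μ₀: μ₀ = (μ_n·τ_n − τ_data·x̄)/τ₀ = (11.8691·0.198156 − 0.176322·14.8) / 0.021834 = -0.257632/0.021834 ≈ -11.8.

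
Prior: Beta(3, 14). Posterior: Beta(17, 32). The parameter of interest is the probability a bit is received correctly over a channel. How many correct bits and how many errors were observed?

14 correct bits and 18 errors

A Beta(α, β) prior with s successes and f failures in binomial data gives a Beta(α+s, β+f) posterior.
So s = 17 − 3 = 14 and f = 32 − 14 = 18.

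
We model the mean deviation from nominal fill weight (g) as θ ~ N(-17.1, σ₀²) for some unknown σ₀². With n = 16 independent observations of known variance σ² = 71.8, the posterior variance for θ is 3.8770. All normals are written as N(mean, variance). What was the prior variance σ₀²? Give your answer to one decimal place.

Posterior precision equals prior precision plus data precision: 1/σ_n² = 1/σ₀² + n/σ².
So 1/σ₀² = 1/3.8770 − 16/71.8 = 0.257931 − 0.222841 = 0.035090.
Hence σ₀² = 1/0.035090 ≈ 28.5.

σ₀² = 28.5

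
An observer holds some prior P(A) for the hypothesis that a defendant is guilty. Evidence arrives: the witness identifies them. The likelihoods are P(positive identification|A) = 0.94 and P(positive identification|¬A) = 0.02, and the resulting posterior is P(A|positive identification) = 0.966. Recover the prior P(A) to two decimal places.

In odds form, posterior odds = prior odds × likelihood ratio, so prior odds = posterior odds ÷ LR.
Posterior odds = 0.966/(1−0.966) = 28.4118. LR = 0.94/0.02 = 47.0000.
Prior odds = 28.4118/47.0000 = 0.6045, so P(A) = 0.6045/(1+0.6045) ≈ 0.38.

P(A) = 0.38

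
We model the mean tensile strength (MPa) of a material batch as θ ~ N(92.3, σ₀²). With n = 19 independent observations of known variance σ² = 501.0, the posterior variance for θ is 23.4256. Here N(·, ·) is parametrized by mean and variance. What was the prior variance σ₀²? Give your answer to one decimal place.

Posterior precision equals prior precision plus data precision: 1/σ_n² = 1/σ₀² + n/σ².
So 1/σ₀² = 1/23.4256 − 19/501.0 = 0.042688 − 0.037924 = 0.004764.
Hence σ₀² = 1/0.004764 ≈ 209.9.

σ₀² = 209.9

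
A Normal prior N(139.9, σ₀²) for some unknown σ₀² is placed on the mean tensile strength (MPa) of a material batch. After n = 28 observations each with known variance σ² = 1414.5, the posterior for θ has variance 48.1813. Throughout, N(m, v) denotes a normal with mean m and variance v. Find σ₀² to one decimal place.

σ₀² = 1041.7

For the Normal–Normal model with known σ², precisions add: τ_n = τ₀ + n/σ².
So 1/σ₀² = 1/48.1813 − 28/1414.5 = 0.020755 − 0.019795 = 0.000960.
Hence σ₀² = 1/0.000960 ≈ 1041.7.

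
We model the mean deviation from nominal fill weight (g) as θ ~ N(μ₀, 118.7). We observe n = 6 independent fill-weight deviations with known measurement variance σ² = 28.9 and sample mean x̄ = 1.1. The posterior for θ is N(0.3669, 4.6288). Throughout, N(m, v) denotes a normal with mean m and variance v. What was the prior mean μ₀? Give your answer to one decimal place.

With known observation variance, the Normal–Normal posterior has precision τ_n = τ₀ + n/σ² and mean μ_n = (τ₀μ₀ + (n/σ²)x̄)/τ_n.
Here τ₀ = 1/118.7 = 0.008425 and τ_data = 6/28.9 = 0.207612, so τ_n = 0.216037.
Rearranging for μ₀: μ₀ = (μ_n·τ_n − τ_data·x̄)/τ₀ = (0.3669·0.216037 − 0.207612·1.1) / 0.008425 = -0.149109/0.008425 ≈ -17.7.

μ₀ = -17.7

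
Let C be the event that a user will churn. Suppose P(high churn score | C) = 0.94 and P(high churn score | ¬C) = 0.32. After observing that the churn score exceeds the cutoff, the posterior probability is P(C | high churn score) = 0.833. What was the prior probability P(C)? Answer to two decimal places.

In odds form, posterior odds = prior odds × likelihood ratio, so prior odds = posterior odds ÷ LR.
Posterior odds = 0.833/(1−0.833) = 4.9880. LR = 0.94/0.32 = 2.9375.
Prior odds = 4.9880/2.9375 = 1.6980, so P(C) = 1.6980/(1+1.6980) ≈ 0.63.

P(C) = 0.63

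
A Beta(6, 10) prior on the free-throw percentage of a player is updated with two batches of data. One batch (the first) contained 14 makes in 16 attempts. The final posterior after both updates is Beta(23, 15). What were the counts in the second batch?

Sequential conjugate updates are equivalent to a single update on the pooled data, so total successes = posterior α − prior α and total failures = posterior β − prior β.
Total across both batches: 23−6=17 makes, 15−10=5 misses.
Subtract the first batch: 17−14=3 makes and 5−2=3 misses.

3 makes and 3 misses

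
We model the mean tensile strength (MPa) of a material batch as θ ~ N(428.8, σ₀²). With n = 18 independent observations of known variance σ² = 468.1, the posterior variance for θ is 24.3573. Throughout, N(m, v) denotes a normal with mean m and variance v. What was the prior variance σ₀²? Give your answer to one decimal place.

Posterior precision equals prior precision plus data precision: 1/σ_n² = 1/σ₀² + n/σ².
So 1/σ₀² = 1/24.3573 − 18/468.1 = 0.041055 − 0.038453 = 0.002602.
Hence σ₀² = 1/0.002602 ≈ 384.3.

σ₀² = 384.3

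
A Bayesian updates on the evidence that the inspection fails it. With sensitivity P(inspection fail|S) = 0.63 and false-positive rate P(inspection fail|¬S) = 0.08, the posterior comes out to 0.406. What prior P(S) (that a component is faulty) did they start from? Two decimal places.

P(S) = 0.08

In odds form, posterior odds = prior odds × likelihood ratio, so prior odds = posterior odds ÷ LR.
Posterior odds = 0.406/(1−0.406) = 0.6835. LR = 0.63/0.08 = 7.8750.
Prior odds = 0.6835/7.8750 = 0.0868, so P(S) = 0.0868/(1+0.0868) ≈ 0.08.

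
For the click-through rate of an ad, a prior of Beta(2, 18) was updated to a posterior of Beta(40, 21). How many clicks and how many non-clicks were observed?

A Beta(α, β) prior with s successes and f failures in binomial data gives a Beta(α+s, β+f) posterior.
So s = 40 − 2 = 38 and f = 21 − 18 = 3.

38 clicks and 3 non-clicks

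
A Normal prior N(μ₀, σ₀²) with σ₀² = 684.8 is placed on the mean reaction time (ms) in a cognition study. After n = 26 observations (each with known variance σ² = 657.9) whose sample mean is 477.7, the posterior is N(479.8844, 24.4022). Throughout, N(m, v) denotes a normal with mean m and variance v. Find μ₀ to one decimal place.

The posterior mean is a precision-weighted average: μ_n = (τ₀μ₀ + τ_data·x̄)/(τ₀+τ_data), with τ₀=1/σ₀² and τ_data=n/σ².
Here τ₀ = 1/684.8 = 0.001460 and τ_data = 26/657.9 = 0.039520, so τ_n = 0.040980.
Rearranging for μ₀: μ₀ = (μ_n·τ_n − τ_data·x̄)/τ₀ = (479.8844·0.040980 − 0.039520·477.7) / 0.001460 = 0.786959/0.001460 ≈ 539.0.

μ₀ = 539.0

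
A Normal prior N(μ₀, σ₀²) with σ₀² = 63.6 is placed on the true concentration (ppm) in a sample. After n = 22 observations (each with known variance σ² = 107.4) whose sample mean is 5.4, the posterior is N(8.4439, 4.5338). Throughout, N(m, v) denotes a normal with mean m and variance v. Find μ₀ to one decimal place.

With known observation variance, the Normal–Normal posterior has precision τ_n = τ₀ + n/σ² and mean μ_n = (τ₀μ₀ + (n/σ²)x̄)/τ_n.
Here τ₀ = 1/63.6 = 0.015723 and τ_data = 22/107.4 = 0.204842, so τ_n = 0.220565.
Rearranging for μ₀: μ₀ = (μ_n·τ_n − τ_data·x̄)/τ₀ = (8.4439·0.220565 − 0.204842·5.4) / 0.015723 = 0.756282/0.015723 ≈ 48.1.

μ₀ = 48.1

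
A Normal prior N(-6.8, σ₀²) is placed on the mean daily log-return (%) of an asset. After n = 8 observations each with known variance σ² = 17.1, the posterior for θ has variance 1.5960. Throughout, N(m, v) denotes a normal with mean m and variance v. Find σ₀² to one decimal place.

For the Normal–Normal model with known σ², precisions add: τ_n = τ₀ + n/σ².
So 1/σ₀² = 1/1.5960 − 8/17.1 = 0.626566 − 0.467836 = 0.158730.
Hence σ₀² = 1/0.158730 ≈ 6.3.

σ₀² = 6.3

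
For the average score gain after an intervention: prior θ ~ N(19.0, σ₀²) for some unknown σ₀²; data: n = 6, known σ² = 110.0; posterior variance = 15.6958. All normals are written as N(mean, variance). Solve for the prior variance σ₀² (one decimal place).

σ₀² = 109.1

For the Normal–Normal model with known σ², precisions add: τ_n = τ₀ + n/σ².
So 1/σ₀² = 1/15.6958 − 6/110.0 = 0.063711 − 0.054545 = 0.009166.
Hence σ₀² = 1/0.009166 ≈ 109.1.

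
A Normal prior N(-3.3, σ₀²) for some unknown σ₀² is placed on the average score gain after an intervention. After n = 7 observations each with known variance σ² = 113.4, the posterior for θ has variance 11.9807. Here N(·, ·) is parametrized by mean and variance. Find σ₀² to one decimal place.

σ₀² = 46.0

Posterior precision equals prior precision plus data precision: 1/σ_n² = 1/σ₀² + n/σ².
So 1/σ₀² = 1/11.9807 − 7/113.4 = 0.083468 − 0.061728 = 0.021740.
Hence σ₀² = 1/0.021740 ≈ 46.0.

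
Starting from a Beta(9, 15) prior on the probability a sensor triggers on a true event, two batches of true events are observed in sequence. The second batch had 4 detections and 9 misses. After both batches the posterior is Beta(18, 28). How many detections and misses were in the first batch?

5 detections and 4 misses

Sequential conjugate updates are equivalent to a single update on the pooled data, so total successes = posterior α − prior α and total failures = posterior β − prior β.
Total across both batches: 18−9=9 detections, 28−15=13 misses.
Subtract the second batch: 9−4=5 detections and 13−9=4 misses.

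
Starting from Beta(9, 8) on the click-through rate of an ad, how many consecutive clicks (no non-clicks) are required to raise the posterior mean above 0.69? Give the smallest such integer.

After k clicks and 0 non-clicks the posterior is Beta(9+k, 8), with mean (9+k)/(9+8+k).
Set (9+k)/(17+k) > 0.69 and solve: k > (0.69·17 − 9)/(1 − 0.69) = 8.806.
The smallest integer exceeding 8.806 is 9.

k = 9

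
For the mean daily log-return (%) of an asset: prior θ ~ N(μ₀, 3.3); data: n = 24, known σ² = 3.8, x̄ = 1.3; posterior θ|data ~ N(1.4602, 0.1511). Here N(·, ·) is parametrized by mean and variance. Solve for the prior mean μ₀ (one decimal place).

μ₀ = 4.8

The posterior mean is a precision-weighted average: μ_n = (τ₀μ₀ + τ_data·x̄)/(τ₀+τ_data), with τ₀=1/σ₀² and τ_data=n/σ².
Here τ₀ = 1/3.3 = 0.303030 and τ_data = 24/3.8 = 6.315789, so τ_n = 6.618819.
Rearranging for μ₀: μ₀ = (μ_n·τ_n − τ_data·x̄)/τ₀ = (1.4602·6.618819 − 6.315789·1.3) / 0.303030 = 1.454274/0.303030 ≈ 4.8.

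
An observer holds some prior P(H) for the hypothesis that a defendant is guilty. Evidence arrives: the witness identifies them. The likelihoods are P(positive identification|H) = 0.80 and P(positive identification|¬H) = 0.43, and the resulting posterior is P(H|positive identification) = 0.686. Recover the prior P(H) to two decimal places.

P(H) = 0.54

Bayes' rule in odds form gives O(H|E) = O(H)·[P(E|H)/P(E|¬H)], hence O(H) = O(H|E)/LR.
Posterior odds = 0.686/(1−0.686) = 2.1847. LR = 0.80/0.43 = 1.8605.
Prior odds = 2.1847/1.8605 = 1.1743, so P(H) = 1.1743/(1+1.1743) ≈ 0.54.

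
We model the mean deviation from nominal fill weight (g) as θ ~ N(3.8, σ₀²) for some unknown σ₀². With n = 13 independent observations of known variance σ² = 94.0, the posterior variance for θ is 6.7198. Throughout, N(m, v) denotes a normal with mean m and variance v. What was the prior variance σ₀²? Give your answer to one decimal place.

σ₀² = 95.1

For the Normal–Normal model with known σ², precisions add: τ_n = τ₀ + n/σ².
So 1/σ₀² = 1/6.7198 − 13/94.0 = 0.148814 − 0.138298 = 0.010516.
Hence σ₀² = 1/0.010516 ≈ 95.1.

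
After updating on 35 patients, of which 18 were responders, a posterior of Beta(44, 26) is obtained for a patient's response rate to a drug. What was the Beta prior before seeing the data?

Beta(26, 9)

Under Beta–binomial conjugacy the posterior parameters are (a+s, b+f).
Subtract the data counts: 44−18=26, 26−17=9.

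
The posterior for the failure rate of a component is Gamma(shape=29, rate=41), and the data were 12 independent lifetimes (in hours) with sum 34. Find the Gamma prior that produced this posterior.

For an exponential likelihood with a Gamma(α, β) prior on the rate, n observations with total T give posterior Gamma(α+n, β+T).
So α = 29 − 12 = 17 and β = 41 − 34 = 7.

Gamma(shape=17, rate=7)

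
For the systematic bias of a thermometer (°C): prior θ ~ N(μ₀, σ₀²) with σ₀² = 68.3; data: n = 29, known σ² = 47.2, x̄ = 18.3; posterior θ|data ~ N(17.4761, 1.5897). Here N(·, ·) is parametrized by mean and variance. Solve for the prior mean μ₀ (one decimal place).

With known observation variance, the Normal–Normal posterior has precision τ_n = τ₀ + n/σ² and mean μ_n = (τ₀μ₀ + (n/σ²)x̄)/τ_n.
Here τ₀ = 1/68.3 = 0.014641 and τ_data = 29/47.2 = 0.614407, so τ_n = 0.629048.
Rearranging for μ₀: μ₀ = (μ_n·τ_n − τ_data·x̄)/τ₀ = (17.4761·0.629048 − 0.614407·18.3) / 0.014641 = -0.250342/0.014641 ≈ -17.1.

μ₀ = -17.1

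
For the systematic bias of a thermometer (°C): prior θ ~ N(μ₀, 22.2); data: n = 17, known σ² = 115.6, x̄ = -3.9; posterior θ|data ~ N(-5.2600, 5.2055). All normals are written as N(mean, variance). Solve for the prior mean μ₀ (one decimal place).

With known observation variance, the Normal–Normal posterior has precision τ_n = τ₀ + n/σ² and mean μ_n = (τ₀μ₀ + (n/σ²)x̄)/τ_n.
Here τ₀ = 1/22.2 = 0.045045 and τ_data = 17/115.6 = 0.147059, so τ_n = 0.192104.
Rearranging for μ₀: μ₀ = (μ_n·τ_n − τ_data·x̄)/τ₀ = (-5.2600·0.192104 − 0.147059·-3.9) / 0.045045 = -0.436937/0.045045 ≈ -9.7.

μ₀ = -9.7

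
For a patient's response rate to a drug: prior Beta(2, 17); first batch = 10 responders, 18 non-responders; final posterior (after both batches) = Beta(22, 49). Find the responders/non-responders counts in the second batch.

10 responders and 14 non-responders

Sequential conjugate updates are equivalent to a single update on the pooled data, so total successes = posterior α − prior α and total failures = posterior β − prior β.
Total across both batches: 22−2=20 responders, 49−17=32 non-responders.
Subtract the first batch: 20−10=10 responders and 32−18=14 non-responders.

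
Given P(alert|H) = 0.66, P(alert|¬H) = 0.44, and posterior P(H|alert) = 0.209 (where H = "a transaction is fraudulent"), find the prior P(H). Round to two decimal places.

In odds form, posterior odds = prior odds × likelihood ratio, so prior odds = posterior odds ÷ LR.
Posterior odds = 0.209/(1−0.209) = 0.2642. LR = 0.66/0.44 = 1.5000.
Prior odds = 0.2642/1.5000 = 0.1761, so P(H) = 0.1761/(1+0.1761) ≈ 0.15.

P(H) = 0.15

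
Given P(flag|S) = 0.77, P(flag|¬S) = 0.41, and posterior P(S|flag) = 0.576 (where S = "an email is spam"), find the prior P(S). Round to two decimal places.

P(S) = 0.42

Bayes' rule in odds form gives O(S|E) = O(S)·[P(E|S)/P(E|¬S)], hence O(S) = O(S|E)/LR.
Posterior odds = 0.576/(1−0.576) = 1.3585. LR = 0.77/0.41 = 1.8780.
Prior odds = 1.3585/1.8780 = 0.7234, so P(S) = 0.7234/(1+0.7234) ≈ 0.42.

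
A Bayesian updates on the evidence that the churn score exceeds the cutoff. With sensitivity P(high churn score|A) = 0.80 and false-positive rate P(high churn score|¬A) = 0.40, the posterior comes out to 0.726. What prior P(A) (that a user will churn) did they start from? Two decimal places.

In odds form, posterior odds = prior odds × likelihood ratio, so prior odds = posterior odds ÷ LR.
Posterior odds = 0.726/(1−0.726) = 2.6496. LR = 0.80/0.40 = 2.0000.
Prior odds = 2.6496/2.0000 = 1.3248, so P(A) = 1.3248/(1+1.3248) ≈ 0.57.

P(A) = 0.57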